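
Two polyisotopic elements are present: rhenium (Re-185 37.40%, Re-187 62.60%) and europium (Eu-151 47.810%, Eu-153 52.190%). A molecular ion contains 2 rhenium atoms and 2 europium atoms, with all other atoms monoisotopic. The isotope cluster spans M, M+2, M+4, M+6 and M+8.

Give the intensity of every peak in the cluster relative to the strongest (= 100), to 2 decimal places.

8.85 : 48.94 : 100.00 : 89.42 : 29.54

Rhenium pattern (n=2): 0.139876 : 0.468248 : 0.391876
Europium pattern (n=2): 0.22857961 : 0.49904078 : 0.27237961
Convolve the two distributions (both contribute in 2-u steps):
  M: 0.139876×0.22857961 = 0.031973
  M+2: 0.139876×0.49904078 + 0.468248×0.22857961 = 0.176836
  M+4: 0.139876×0.27237961 + 0.468248×0.49904078 + 0.391876×0.22857961 = 0.361349
  M+6: 0.468248×0.27237961 + 0.391876×0.49904078 = 0.323103
  M+8: 0.391876×0.27237961 = 0.106739
Scale to base peak (0.361349) = 100: 8.85 : 48.94 : 100.00 : 89.42 : 29.54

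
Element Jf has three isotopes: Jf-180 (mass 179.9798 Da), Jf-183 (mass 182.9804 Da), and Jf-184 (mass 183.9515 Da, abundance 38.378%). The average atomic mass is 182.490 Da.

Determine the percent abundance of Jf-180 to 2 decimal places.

28.76%

Let x and y be the fractions of Jf-180 and Jf-183. Then x + y = 1 − 0.38378 = 0.61622 and 179.9798x + 182.9804y = 182.490 − 0.38378×183.9515 = 111.89309333.
Substituting: 179.9798x + 182.9804(0.61622 − x) = 111.89309333
(179.9798 − 182.9804)x = -0.863088758  ⇒  x = 0.28764, y = 0.32858
Jf-180: 28.76%, Jf-183: 32.86%.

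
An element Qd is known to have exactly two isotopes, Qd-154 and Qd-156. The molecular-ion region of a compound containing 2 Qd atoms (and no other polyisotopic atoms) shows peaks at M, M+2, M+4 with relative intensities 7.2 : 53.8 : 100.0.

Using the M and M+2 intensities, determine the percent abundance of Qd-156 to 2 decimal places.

Write p for the Qd-154 fraction. I(M+2)/I(M) = [C(2,1)·p^1·(1−p)] / p^2 = 2·(1−p)/p = 53.8/7.2 = 7.4722
(1−p)/p = 7.4722/2 = 3.7361  ⇒  p = 1/(1 + 3.7361) = 0.2111
Qd-154: 21.11%, Qd-156: 78.89%.

78.89%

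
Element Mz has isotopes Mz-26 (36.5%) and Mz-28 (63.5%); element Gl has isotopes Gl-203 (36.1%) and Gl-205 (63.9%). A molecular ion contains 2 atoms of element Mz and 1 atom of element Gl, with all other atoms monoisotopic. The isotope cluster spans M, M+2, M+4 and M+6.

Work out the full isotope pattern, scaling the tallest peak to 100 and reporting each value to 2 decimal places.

Element Mz pattern (n=2): 0.133225 : 0.46355 : 0.403225
Element Gl pattern (n=1): 0.3610 : 0.6390
Convolve the two distributions (both contribute in 2-u steps):
  M: 0.133225×0.3610 = 0.048094
  M+2: 0.133225×0.6390 + 0.46355×0.3610 = 0.252472
  M+4: 0.46355×0.6390 + 0.403225×0.3610 = 0.441773
  M+6: 0.403225×0.6390 = 0.257661
Scale to base peak (0.441773) = 100: 10.89 : 57.15 : 100.00 : 58.32

10.89 : 57.15 : 100.00 : 58.32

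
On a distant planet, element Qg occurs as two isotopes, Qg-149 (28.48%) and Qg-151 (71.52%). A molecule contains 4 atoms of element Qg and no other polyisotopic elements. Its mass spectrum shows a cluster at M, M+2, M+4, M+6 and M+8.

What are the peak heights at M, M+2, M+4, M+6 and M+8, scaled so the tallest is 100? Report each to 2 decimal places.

1.58 : 15.86 : 59.73 : 100.00 : 62.78

The 4 Qg atoms are independent, so intensities follow the terms of (0.2848 + 0.7152)^4.
P(M) = 0.2848^4 = 0.006579
P(M+2) = 4 × 0.2848^3 × 0.7152^1 = 0.066086
P(M+4) = 6 × 0.2848^2 × 0.7152^2 = 0.248935
P(M+6) = 4 × 0.2848^1 × 0.7152^3 = 0.416757
P(M+8) = 0.7152^4 = 0.261644
The M+6 peak is largest (0.416757); scaling to 100 gives 1.58 : 15.86 : 59.73 : 100.00 : 62.78.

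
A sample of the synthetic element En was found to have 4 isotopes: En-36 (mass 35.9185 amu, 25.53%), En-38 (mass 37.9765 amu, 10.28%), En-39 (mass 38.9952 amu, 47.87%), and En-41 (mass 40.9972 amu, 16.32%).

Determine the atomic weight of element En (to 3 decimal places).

38.432 amu

Average mass = Σ (abundance × isotope mass) = 0.2553 × 35.9185 + 0.1028 × 37.9765 + 0.4787 × 38.9952 + 0.1632 × 40.9972
= 9.16999 + 3.90398 + 18.66700 + 6.69074 = 38.43171 amu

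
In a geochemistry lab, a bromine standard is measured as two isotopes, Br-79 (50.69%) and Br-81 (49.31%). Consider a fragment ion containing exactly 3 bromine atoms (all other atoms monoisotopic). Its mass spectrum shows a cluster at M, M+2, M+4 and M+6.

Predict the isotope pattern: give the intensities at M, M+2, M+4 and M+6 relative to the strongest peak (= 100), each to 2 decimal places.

The 3 Br atoms are independent, so intensities follow the terms of (0.5069 + 0.4931)^3.
P(M) = 0.5069^3 = 0.130247
P(M+2) = 3 × 0.5069^2 × 0.4931^1 = 0.380103
P(M+4) = 3 × 0.5069^1 × 0.4931^2 = 0.369755
P(M+6) = 0.4931^3 = 0.119896
The M+2 peak is largest (0.380103); scaling to 100 gives 34.27 : 100.00 : 97.28 : 31.54.

34.27 : 100.00 : 97.28 : 31.54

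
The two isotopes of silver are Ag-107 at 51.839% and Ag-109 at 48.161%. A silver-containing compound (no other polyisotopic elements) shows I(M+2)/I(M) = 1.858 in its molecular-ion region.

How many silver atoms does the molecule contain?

2

With n Ag atoms, P(M+2)/P(M) = C(n,1)·p^(n−1)q / p^n = n·q/p = n · 0.48161/0.51839.
n = 1.858 × 0.51839/0.48161 = 2.00 ≈ 2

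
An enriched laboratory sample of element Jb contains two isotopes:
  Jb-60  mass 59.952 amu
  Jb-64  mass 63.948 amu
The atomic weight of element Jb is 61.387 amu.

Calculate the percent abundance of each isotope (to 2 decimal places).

Jb-60: 64.09%, Jb-64: 35.91%

Writing the weighted mean with unknown fraction x of Jb-60:
59.952·x + 63.948·(1 − x) = 61.387
(59.952 − 63.948)·x = 61.387 − 63.948
x = -2.561 / -3.996 = 0.64089 → 64.09% Jb-60, 35.91% Jb-64.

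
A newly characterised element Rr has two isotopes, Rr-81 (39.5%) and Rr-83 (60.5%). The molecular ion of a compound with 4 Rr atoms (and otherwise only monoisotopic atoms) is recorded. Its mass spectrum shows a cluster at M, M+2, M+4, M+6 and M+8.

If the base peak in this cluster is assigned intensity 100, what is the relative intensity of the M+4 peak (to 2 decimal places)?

Binomial terms of (0.395 + 0.605)^4: M 0.0243, M+2 0.1491, M+4 0.3427, M+6 0.3499, M+8 0.1340 → M+6 is the base peak.
P(M+6) = C(4,3) × 0.395^1 × 0.605^3 = 4 × 0.3950 × 0.22144512 = 0.349883 (base)
P(M+4) = C(4,2) × 0.395^2 × 0.605^2 = 6 × 0.156025 × 0.366025 = 0.342654
Relative intensity = 0.342654 / 0.349883 × 100 = 97.93

97.93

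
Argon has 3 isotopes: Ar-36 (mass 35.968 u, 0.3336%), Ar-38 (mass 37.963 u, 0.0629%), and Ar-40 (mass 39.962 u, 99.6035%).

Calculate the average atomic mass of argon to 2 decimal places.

Average mass = Σ (abundance × isotope mass) = 0.003336 × 35.968 + 0.000629 × 37.963 + 0.996035 × 39.962
= 0.1200 + 0.0239 + 39.8036 = 39.9475 u

39.95 u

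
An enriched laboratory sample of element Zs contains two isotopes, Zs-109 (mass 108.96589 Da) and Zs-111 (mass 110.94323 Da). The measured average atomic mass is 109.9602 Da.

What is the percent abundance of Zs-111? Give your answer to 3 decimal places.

50.285%

Let x be the fractional abundance of Zs-109; then Zs-111 has abundance 1 − x.
108.96589·x + 110.94323·(1 − x) = 109.9602
(108.96589 − 110.94323)·x = 109.9602 − 110.94323
x = -0.98303 / -1.97734 = 0.49715 → 49.715% Zs-109, 50.285% Zs-111.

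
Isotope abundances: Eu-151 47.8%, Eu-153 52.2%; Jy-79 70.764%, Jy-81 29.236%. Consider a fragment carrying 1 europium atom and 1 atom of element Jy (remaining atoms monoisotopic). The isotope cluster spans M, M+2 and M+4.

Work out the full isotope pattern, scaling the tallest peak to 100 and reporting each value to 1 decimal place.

Europium pattern (n=1): 0.4780 : 0.5220
Element Jy pattern (n=1): 0.70764 : 0.29236
Convolve the two distributions (both contribute in 2-u steps):
  M: 0.4780×0.70764 = 0.338252
  M+2: 0.4780×0.29236 + 0.5220×0.70764 = 0.509136
  M+4: 0.5220×0.29236 = 0.152612
Scale to base peak (0.509136) = 100: 66.4 : 100.0 : 30.0

66.4 : 100.0 : 30.0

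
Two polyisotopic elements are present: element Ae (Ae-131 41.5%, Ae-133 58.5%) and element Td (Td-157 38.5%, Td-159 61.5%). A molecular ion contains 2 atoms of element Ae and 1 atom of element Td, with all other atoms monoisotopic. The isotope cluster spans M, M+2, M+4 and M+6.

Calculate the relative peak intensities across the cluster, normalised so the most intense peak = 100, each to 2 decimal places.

15.41 : 68.05 : 100.00 : 48.90

Element Ae pattern (n=2): 0.172225 : 0.48555 : 0.342225
Element Td pattern (n=1): 0.3850 : 0.6150
Convolve the two distributions (both contribute in 2-u steps):
  M: 0.172225×0.3850 = 0.066307
  M+2: 0.172225×0.6150 + 0.48555×0.3850 = 0.292855
  M+4: 0.48555×0.6150 + 0.342225×0.3850 = 0.430370
  M+6: 0.342225×0.6150 = 0.210468
Scale to base peak (0.430370) = 100: 15.41 : 68.05 : 100.00 : 48.90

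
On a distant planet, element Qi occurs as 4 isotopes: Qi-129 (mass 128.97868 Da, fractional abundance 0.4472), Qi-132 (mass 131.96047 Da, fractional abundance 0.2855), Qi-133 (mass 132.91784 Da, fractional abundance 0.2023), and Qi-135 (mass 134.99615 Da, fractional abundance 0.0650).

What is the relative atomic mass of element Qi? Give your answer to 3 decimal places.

131.018 Da

Ar = Σ fᵢ·mᵢ = 0.4472 × 128.97868 + 0.2855 × 131.96047 + 0.2023 × 132.91784 + 0.0650 × 134.99615
= 57.679266 + 37.674714 + 26.889279 + 8.774750 = 131.018009 Da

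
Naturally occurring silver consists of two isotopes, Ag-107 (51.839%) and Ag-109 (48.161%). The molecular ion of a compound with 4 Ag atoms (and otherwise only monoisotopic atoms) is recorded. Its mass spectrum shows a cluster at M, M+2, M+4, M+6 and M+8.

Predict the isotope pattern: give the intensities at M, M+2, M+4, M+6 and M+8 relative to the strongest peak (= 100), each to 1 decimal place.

Each Ag atom is independently Ag-107 (p = 0.51839) or Ag-109 (q = 0.48161); the cluster is the binomial expansion (p + q)^4.
P(M) = 0.51839^4 = 0.072215
P(M+2) = 4 × 0.51839^3 × 0.48161^1 = 0.268365
P(M+4) = 6 × 0.51839^2 × 0.48161^2 = 0.373986
P(M+6) = 4 × 0.51839^1 × 0.48161^3 = 0.231634
P(M+8) = 0.48161^4 = 0.053800
The M+4 peak is largest (0.373986); scaling to 100 gives 19.3 : 71.8 : 100.0 : 61.9 : 14.4.

19.3 : 71.8 : 100.0 : 61.9 : 14.4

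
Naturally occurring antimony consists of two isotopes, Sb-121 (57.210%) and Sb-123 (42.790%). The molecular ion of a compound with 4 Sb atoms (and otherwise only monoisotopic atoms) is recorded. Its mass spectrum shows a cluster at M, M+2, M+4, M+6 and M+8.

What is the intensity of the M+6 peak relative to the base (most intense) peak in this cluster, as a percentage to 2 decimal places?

49.86%

Binomial terms of (0.57210 + 0.42790)^4: M 0.1071, M+2 0.3205, M+4 0.3596, M+6 0.1793, M+8 0.0335 → M+4 is the base peak.
P(M+4) = C(4,2) × 0.57210^2 × 0.42790^2 = 6 × 0.32729841 × 0.18309841 = 0.359567 (base)
P(M+6) = C(4,3) × 0.57210^1 × 0.42790^3 = 4 × 0.5721 × 0.07834781 = 0.179291
Relative intensity = 0.179291 / 0.359567 × 100 = 49.86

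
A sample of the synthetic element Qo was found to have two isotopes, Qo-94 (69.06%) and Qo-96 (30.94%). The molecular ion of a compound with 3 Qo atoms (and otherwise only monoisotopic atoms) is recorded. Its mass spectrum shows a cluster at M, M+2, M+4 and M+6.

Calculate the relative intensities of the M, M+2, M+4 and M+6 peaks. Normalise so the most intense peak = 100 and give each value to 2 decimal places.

74.40 : 100.00 : 44.80 : 6.69

Each Qo atom is independently Qo-94 (p = 0.6906) or Qo-96 (q = 0.3094); the cluster is the binomial expansion (p + q)^3.
P(M) = 0.6906^3 = 0.329367
P(M+2) = 3 × 0.6906^2 × 0.3094^1 = 0.442685
P(M+4) = 3 × 0.6906^1 × 0.3094^2 = 0.198330
P(M+6) = 0.3094^3 = 0.029618
The M+2 peak is largest (0.442685); scaling to 100 gives 74.40 : 100.00 : 44.80 : 6.69.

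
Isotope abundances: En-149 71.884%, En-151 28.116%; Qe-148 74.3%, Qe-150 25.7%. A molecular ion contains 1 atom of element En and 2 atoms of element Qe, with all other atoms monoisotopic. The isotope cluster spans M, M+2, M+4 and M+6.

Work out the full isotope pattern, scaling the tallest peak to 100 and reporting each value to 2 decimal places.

92.34 : 100.00 : 36.03 : 4.32

Element En pattern (n=1): 0.71884 : 0.28116
Element Qe pattern (n=2): 0.552049 : 0.381902 : 0.066049
Convolve the two distributions (both contribute in 2-u steps):
  M: 0.71884×0.552049 = 0.396835
  M+2: 0.71884×0.381902 + 0.28116×0.552049 = 0.429741
  M+4: 0.71884×0.066049 + 0.28116×0.381902 = 0.154854
  M+6: 0.28116×0.066049 = 0.018570
Scale to base peak (0.429741) = 100: 92.34 : 100.00 : 36.03 : 4.32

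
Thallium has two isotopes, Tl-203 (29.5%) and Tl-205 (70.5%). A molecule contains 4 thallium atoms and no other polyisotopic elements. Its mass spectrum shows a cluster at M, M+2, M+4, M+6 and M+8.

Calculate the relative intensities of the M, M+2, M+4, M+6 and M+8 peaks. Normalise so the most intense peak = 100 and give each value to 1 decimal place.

1.8 : 17.5 : 62.8 : 100.0 : 59.7

Each Tl atom is independently Tl-203 (p = 0.295) or Tl-205 (q = 0.705); the cluster is the binomial expansion (p + q)^4.
P(M) = 0.295^4 = 0.007573
P(M+2) = 4 × 0.295^3 × 0.705^1 = 0.072396
P(M+4) = 6 × 0.295^2 × 0.705^2 = 0.259522
P(M+6) = 4 × 0.295^1 × 0.705^3 = 0.413475
P(M+8) = 0.705^4 = 0.247034
The M+6 peak is largest (0.413475); scaling to 100 gives 1.8 : 17.5 : 62.8 : 100.0 : 59.7.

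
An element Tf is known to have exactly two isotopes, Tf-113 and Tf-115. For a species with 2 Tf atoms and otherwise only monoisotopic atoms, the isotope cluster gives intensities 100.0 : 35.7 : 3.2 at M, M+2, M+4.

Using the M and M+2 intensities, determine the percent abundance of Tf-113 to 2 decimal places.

84.85%

Write p for the Tf-113 fraction. I(M+2)/I(M) = [C(2,1)·p^1·(1−p)] / p^2 = 2·(1−p)/p = 35.7/100.0 = 0.3570
(1−p)/p = 0.3570/2 = 0.1785  ⇒  p = 1/(1 + 0.1785) = 0.8485
Tf-113: 84.85%, Tf-115: 15.15%.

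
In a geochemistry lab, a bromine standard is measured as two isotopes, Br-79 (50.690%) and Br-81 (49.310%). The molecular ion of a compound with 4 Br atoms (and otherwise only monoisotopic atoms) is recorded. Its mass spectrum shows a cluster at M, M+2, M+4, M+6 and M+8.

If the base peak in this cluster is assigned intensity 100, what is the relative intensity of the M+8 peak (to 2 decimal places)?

15.77

Binomial terms of (0.50690 + 0.49310)^4: M 0.0660, M+2 0.2569, M+4 0.3749, M+6 0.2431, M+8 0.0591 → M+4 is the base peak.
P(M+4) = C(4,2) × 0.50690^2 × 0.49310^2 = 6 × 0.25694761 × 0.24314761 = 0.374857 (base)
P(M+8) = C(4,4) × 0.50690^0 × 0.49310^4 = 1 × 1.0000 × 0.05912076 = 0.059121
Relative intensity = 0.059121 / 0.374857 × 100 = 15.77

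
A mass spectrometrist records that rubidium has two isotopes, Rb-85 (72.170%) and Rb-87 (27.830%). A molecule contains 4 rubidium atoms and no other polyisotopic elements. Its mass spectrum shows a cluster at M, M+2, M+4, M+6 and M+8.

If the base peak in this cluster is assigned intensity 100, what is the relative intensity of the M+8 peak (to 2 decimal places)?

Term probabilities: M 0.2713, M+2 0.4184, M+4 0.2420, M+6 0.0622, M+8 0.0060. Base peak = M+2.
P(M+2) = C(4,1) × 0.72170^3 × 0.27830^1 = 4 × 0.37589809 × 0.2783 = 0.418450 (base)
P(M+8) = C(4,4) × 0.72170^0 × 0.27830^4 = 1 × 1.0000 × 0.00599864 = 0.005999
Relative intensity = 0.005999 / 0.418450 × 100 = 1.43

1.43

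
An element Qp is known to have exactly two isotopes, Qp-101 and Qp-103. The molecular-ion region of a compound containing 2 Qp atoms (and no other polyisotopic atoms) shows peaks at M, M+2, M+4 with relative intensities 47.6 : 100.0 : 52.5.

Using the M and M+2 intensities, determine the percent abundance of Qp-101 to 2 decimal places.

Write p for the Qp-101 fraction. I(M+2)/I(M) = [C(2,1)·p^1·(1−p)] / p^2 = 2·(1−p)/p = 100.0/47.6 = 2.1008
(1−p)/p = 2.1008/2 = 1.0504  ⇒  p = 1/(1 + 1.0504) = 0.4877
Qp-101: 48.77%, Qp-103: 51.23%.

48.77%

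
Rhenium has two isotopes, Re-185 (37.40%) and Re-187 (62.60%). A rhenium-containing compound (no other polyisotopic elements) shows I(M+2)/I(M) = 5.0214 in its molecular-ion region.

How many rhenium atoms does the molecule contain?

3

For n independent Re atoms, I(M+2)/I(M) = n · (abundance Re-187) / (abundance Re-185) = n · 0.6260/0.3740.
n = 5.0214 × 0.3740/0.6260 = 3.00 ≈ 3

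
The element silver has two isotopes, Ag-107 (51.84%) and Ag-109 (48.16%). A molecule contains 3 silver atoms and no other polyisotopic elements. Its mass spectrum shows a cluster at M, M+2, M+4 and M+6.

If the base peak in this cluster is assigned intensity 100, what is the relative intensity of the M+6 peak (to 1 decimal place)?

Term probabilities: M 0.1393, M+2 0.3883, M+4 0.3607, M+6 0.1117. Base peak = M+2.
P(M+2) = C(3,1) × 0.5184^2 × 0.4816^1 = 3 × 0.26873856 × 0.4816 = 0.388273 (base)
P(M+6) = C(3,3) × 0.5184^0 × 0.4816^3 = 1 × 1.0000 × 0.11170161 = 0.111702
Relative intensity = 0.111702 / 0.388273 × 100 = 28.8

28.8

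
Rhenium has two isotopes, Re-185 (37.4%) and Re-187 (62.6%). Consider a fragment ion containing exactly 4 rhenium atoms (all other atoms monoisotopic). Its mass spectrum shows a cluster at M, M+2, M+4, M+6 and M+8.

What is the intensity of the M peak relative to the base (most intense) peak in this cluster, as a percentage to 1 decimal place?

Binomial terms of (0.374 + 0.626)^4: M 0.0196, M+2 0.1310, M+4 0.3289, M+6 0.3670, M+8 0.1536 → M+6 is the base peak.
P(M+6) = C(4,3) × 0.374^1 × 0.626^3 = 4 × 0.3740 × 0.24531438 = 0.366990 (base)
P(M) = C(4,0) × 0.374^4 × 0.626^0 = 1 × 0.0195653 × 1.0000 = 0.019565
Relative intensity = 0.019565 / 0.366990 × 100 = 5.3

5.3%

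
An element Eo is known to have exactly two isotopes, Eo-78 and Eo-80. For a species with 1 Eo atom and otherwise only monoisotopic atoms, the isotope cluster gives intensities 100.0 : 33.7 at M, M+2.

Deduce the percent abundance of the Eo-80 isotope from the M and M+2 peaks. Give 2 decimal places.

25.21%

Write p for the Eo-78 fraction. I(M+2)/I(M) = [C(1,1)·p^0·(1−p)] / p^1 = 1·(1−p)/p = 33.7/100.0 = 0.3370
(1−p)/p = 0.3370/1 = 0.3370  ⇒  p = 1/(1 + 0.3370) = 0.7479
Eo-78: 74.79%, Eo-80: 25.21%.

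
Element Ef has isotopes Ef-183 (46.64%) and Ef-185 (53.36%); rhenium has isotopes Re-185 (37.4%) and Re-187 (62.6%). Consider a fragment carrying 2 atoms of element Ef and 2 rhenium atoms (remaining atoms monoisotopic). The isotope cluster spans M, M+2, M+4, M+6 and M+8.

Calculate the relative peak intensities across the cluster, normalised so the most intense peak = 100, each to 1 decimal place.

Element Ef pattern (n=2): 0.21752896 : 0.49774208 : 0.28472896
Rhenium pattern (n=2): 0.139876 : 0.468248 : 0.391876
Convolve the two distributions (both contribute in 2-u steps):
  M: 0.21752896×0.139876 = 0.030427
  M+2: 0.21752896×0.468248 + 0.49774208×0.139876 = 0.171480
  M+4: 0.21752896×0.391876 + 0.49774208×0.468248 + 0.28472896×0.139876 = 0.358138
  M+6: 0.49774208×0.391876 + 0.28472896×0.468248 = 0.328377
  M+8: 0.28472896×0.391876 = 0.111578
Scale to base peak (0.358138) = 100: 8.5 : 47.9 : 100.0 : 91.7 : 31.2

8.5 : 47.9 : 100.0 : 91.7 : 31.2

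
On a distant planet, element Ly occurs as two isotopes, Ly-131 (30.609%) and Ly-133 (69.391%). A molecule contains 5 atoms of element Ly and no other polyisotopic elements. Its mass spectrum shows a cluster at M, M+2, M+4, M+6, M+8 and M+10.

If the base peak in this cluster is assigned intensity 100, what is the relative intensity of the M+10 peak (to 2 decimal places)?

45.34

Term probabilities: M 0.0027, M+2 0.0305, M+4 0.1381, M+6 0.3130, M+8 0.3548, M+10 0.1609. Base peak = M+8.
P(M+8) = C(5,4) × 0.30609^1 × 0.69391^4 = 5 × 0.30609 × 0.23185293 = 0.354839 (base)
P(M+10) = C(5,5) × 0.30609^0 × 0.69391^5 = 1 × 1.0000 × 0.16088507 = 0.160885
Relative intensity = 0.160885 / 0.354839 × 100 = 45.34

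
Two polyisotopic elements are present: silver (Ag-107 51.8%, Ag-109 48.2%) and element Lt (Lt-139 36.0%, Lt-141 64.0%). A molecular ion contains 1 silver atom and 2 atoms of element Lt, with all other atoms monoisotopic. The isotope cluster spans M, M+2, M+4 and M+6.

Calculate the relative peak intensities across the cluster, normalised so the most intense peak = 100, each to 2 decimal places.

15.46 : 69.35 : 100.00 : 45.46

Silver pattern (n=1): 0.5180 : 0.4820
Element Lt pattern (n=2): 0.1296 : 0.4608 : 0.4096
Convolve the two distributions (both contribute in 2-u steps):
  M: 0.5180×0.1296 = 0.067133
  M+2: 0.5180×0.4608 + 0.4820×0.1296 = 0.301162
  M+4: 0.5180×0.4096 + 0.4820×0.4608 = 0.434278
  M+6: 0.4820×0.4096 = 0.197427
Scale to base peak (0.434278) = 100: 15.46 : 69.35 : 100.00 : 45.46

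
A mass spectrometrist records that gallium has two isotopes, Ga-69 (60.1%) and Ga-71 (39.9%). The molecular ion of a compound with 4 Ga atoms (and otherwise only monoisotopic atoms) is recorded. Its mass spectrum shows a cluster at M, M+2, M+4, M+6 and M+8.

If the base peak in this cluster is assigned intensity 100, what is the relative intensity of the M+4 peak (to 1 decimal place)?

99.6

Term probabilities: M 0.1305, M+2 0.3465, M+4 0.3450, M+6 0.1527, M+8 0.0253. Base peak = M+2.
P(M+2) = C(4,1) × 0.601^3 × 0.399^1 = 4 × 0.2170818 × 0.3990 = 0.346463 (base)
P(M+4) = C(4,2) × 0.601^2 × 0.399^2 = 6 × 0.361201 × 0.159201 = 0.345021
Relative intensity = 0.345021 / 0.346463 × 100 = 99.6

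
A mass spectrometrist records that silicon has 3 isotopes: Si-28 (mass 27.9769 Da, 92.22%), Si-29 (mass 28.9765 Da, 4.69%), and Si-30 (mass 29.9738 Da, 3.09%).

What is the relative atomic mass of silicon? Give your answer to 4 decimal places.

28.0855 Da

The abundance-weighted mean is 0.9222 × 27.9769 + 0.0469 × 28.9765 + 0.0309 × 29.9738
= 25.80030 + 1.35900 + 0.92619 = 28.08549 Da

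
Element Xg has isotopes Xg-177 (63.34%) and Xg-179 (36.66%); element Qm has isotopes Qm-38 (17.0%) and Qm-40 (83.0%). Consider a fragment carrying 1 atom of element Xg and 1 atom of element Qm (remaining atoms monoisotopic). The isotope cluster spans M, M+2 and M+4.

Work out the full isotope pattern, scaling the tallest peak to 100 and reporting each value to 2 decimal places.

18.31 : 100.00 : 51.74

Element Xg pattern (n=1): 0.6334 : 0.3666
Element Qm pattern (n=1): 0.1700 : 0.8300
Convolve the two distributions (both contribute in 2-u steps):
  M: 0.6334×0.1700 = 0.107678
  M+2: 0.6334×0.8300 + 0.3666×0.1700 = 0.588044
  M+4: 0.3666×0.8300 = 0.304278
Scale to base peak (0.588044) = 100: 18.31 : 100.00 : 51.74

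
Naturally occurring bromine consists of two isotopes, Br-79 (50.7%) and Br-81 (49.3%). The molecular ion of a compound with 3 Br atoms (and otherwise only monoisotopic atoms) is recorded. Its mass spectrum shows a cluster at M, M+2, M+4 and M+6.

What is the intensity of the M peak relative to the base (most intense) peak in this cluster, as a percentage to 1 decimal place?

34.3%

(0.507 + 0.493)^3 gives M 0.1303, M+2 0.3802, M+4 0.3697, M+6 0.1198; the largest is M+2.
P(M+2) = C(3,1) × 0.507^2 × 0.493^1 = 3 × 0.257049 × 0.4930 = 0.380175 (base)
P(M) = C(3,0) × 0.507^3 × 0.493^0 = 1 × 0.13032384 × 1.0000 = 0.130324
Relative intensity = 0.130324 / 0.380175 × 100 = 34.3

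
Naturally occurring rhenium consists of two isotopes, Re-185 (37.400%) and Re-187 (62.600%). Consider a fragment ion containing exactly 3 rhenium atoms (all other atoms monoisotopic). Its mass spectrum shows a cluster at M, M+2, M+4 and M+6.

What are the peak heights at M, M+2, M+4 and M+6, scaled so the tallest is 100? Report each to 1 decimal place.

11.9 : 59.7 : 100.0 : 55.8

Expanding (0.37400 + 0.62600)^3:
P(M) = 0.37400^3 = 0.052314
P(M+2) = 3 × 0.37400^2 × 0.62600^1 = 0.262687
P(M+4) = 3 × 0.37400^1 × 0.62600^2 = 0.439685
P(M+6) = 0.62600^3 = 0.245314
The M+4 peak is largest (0.439685); scaling to 100 gives 11.9 : 59.7 : 100.0 : 55.8.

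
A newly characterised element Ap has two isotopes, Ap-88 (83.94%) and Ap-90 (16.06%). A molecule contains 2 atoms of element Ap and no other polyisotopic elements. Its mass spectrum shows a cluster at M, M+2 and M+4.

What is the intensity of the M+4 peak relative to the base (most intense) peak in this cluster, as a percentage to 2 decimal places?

(0.8394 + 0.1606)^2 gives M 0.7046, M+2 0.2696, M+4 0.0258; the largest is M.
P(M) = C(2,0) × 0.8394^2 × 0.1606^0 = 1 × 0.70459236 × 1.0000 = 0.704592 (base)
P(M+4) = C(2,2) × 0.8394^0 × 0.1606^2 = 1 × 1.0000 × 0.02579236 = 0.025792
Relative intensity = 0.025792 / 0.704592 × 100 = 3.66

3.66%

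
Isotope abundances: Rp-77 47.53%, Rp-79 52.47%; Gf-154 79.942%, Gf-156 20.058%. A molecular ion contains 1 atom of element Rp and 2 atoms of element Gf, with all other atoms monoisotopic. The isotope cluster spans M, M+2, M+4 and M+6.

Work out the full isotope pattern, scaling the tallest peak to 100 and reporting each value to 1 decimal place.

62.3 : 100.0 : 38.4 : 4.3

Element Rp pattern (n=1): 0.4753 : 0.5247
Element Gf pattern (n=2): 0.63907234 : 0.32069533 : 0.04023234
Convolve the two distributions (both contribute in 2-u steps):
  M: 0.4753×0.63907234 = 0.303751
  M+2: 0.4753×0.32069533 + 0.5247×0.63907234 = 0.487748
  M+4: 0.4753×0.04023234 + 0.5247×0.32069533 = 0.187391
  M+6: 0.5247×0.04023234 = 0.021110
Scale to base peak (0.487748) = 100: 62.3 : 100.0 : 38.4 : 4.3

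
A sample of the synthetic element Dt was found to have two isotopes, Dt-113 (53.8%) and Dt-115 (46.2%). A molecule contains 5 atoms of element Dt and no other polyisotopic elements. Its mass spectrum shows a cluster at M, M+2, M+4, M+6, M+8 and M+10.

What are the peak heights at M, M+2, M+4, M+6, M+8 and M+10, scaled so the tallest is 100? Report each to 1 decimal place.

The 5 Dt atoms are independent, so intensities follow the terms of (0.538 + 0.462)^5.
P(M) = 0.538^5 = 0.045072
P(M+2) = 5 × 0.538^4 × 0.462^1 = 0.193527
P(M+4) = 10 × 0.538^3 × 0.462^2 = 0.332377
P(M+6) = 10 × 0.538^2 × 0.462^3 = 0.285424
P(M+8) = 5 × 0.538^1 × 0.462^4 = 0.122552
P(M+10) = 0.462^5 = 0.021048
The M+4 peak is largest (0.332377); scaling to 100 gives 13.6 : 58.2 : 100.0 : 85.9 : 36.9 : 6.3.

13.6 : 58.2 : 100.0 : 85.9 : 36.9 : 6.3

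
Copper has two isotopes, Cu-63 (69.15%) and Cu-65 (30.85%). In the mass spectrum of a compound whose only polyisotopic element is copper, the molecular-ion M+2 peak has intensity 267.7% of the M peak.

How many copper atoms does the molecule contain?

For n independent Cu atoms, I(M+2)/I(M) = n · (abundance Cu-65) / (abundance Cu-63) = n · 0.3085/0.6915.
n = 2.677 × 0.6915/0.3085 = 6.00 ≈ 6

6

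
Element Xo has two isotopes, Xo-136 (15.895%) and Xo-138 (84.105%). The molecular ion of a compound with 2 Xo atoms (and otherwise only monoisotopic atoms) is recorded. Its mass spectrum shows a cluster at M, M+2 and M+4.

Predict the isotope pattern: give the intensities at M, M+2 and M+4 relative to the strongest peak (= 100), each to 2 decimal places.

3.57 : 37.80 : 100.00

The 2 Xo atoms are independent, so intensities follow the terms of (0.15895 + 0.84105)^2.
P(M) = 0.15895^2 = 0.025265
P(M+2) = 2 × 0.15895^1 × 0.84105^1 = 0.267370
P(M+4) = 0.84105^2 = 0.707365
The M+4 peak is largest (0.707365); scaling to 100 gives 3.57 : 37.80 : 100.00.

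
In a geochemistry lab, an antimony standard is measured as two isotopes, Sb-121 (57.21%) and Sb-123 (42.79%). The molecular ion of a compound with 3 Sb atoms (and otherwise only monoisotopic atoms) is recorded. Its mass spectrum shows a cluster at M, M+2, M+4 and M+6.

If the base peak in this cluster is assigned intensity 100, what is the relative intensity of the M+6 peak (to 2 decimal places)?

Binomial terms of (0.5721 + 0.4279)^3: M 0.1872, M+2 0.4202, M+4 0.3143, M+6 0.0783 → M+2 is the base peak.
P(M+2) = C(3,1) × 0.5721^2 × 0.4279^1 = 3 × 0.32729841 × 0.4279 = 0.420153 (base)
P(M+6) = C(3,3) × 0.5721^0 × 0.4279^3 = 1 × 1.0000 × 0.07834781 = 0.078348
Relative intensity = 0.078348 / 0.420153 × 100 = 18.65

18.65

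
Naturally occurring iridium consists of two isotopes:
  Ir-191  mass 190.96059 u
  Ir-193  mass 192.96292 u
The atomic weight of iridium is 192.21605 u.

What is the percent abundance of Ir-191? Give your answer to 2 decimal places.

37.30%

Writing the weighted mean with unknown fraction x of Ir-191:
190.96059·x + 192.96292·(1 − x) = 192.21605
(190.96059 − 192.96292)·x = 192.21605 − 192.96292
x = -0.74687 / -2.00233 = 0.37300 → 37.30% Ir-191, 62.70% Ir-193.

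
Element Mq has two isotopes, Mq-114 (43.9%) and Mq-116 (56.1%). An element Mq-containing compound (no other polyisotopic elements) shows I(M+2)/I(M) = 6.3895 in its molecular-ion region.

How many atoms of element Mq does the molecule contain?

For n independent Mq atoms, I(M+2)/I(M) = n · (abundance Mq-116) / (abundance Mq-114) = n · 0.561/0.439.
n = 6.3895 × 0.439/0.561 = 5.00 ≈ 5

5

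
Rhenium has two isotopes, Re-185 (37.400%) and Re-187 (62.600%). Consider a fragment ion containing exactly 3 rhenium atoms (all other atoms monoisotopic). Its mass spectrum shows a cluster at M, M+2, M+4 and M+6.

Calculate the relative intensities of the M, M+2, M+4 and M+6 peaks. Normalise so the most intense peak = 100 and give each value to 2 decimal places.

11.90 : 59.74 : 100.00 : 55.79

Expanding (0.37400 + 0.62600)^3:
P(M) = 0.37400^3 = 0.052314
P(M+2) = 3 × 0.37400^2 × 0.62600^1 = 0.262687
P(M+4) = 3 × 0.37400^1 × 0.62600^2 = 0.439685
P(M+6) = 0.62600^3 = 0.245314
The M+4 peak is largest (0.439685); scaling to 100 gives 11.90 : 59.74 : 100.00 : 55.79.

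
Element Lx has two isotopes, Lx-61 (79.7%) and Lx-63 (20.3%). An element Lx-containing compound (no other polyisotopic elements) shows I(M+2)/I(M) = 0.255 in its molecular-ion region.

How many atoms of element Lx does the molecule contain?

1

For n independent Lx atoms, I(M+2)/I(M) = n · (abundance Lx-63) / (abundance Lx-61) = n · 0.203/0.797.
n = 0.255 × 0.797/0.203 = 1.00 ≈ 1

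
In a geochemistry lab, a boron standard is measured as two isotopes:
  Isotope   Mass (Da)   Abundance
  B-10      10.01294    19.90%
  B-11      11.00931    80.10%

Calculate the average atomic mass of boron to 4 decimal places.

10.8110 Da

Average mass = Σ (abundance × isotope mass) = 0.1990 × 10.01294 + 0.8010 × 11.00931
= 1.992575 + 8.818457 = 10.811032 Da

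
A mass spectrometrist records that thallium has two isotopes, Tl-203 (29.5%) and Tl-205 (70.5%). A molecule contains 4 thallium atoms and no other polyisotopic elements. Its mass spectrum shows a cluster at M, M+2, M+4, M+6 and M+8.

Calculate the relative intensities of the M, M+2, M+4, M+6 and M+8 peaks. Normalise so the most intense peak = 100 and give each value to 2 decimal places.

1.83 : 17.51 : 62.77 : 100.00 : 59.75

The 4 Tl atoms are independent, so intensities follow the terms of (0.295 + 0.705)^4.
P(M) = 0.295^4 = 0.007573
P(M+2) = 4 × 0.295^3 × 0.705^1 = 0.072396
P(M+4) = 6 × 0.295^2 × 0.705^2 = 0.259522
P(M+6) = 4 × 0.295^1 × 0.705^3 = 0.413475
P(M+8) = 0.705^4 = 0.247034
The M+6 peak is largest (0.413475); scaling to 100 gives 1.83 : 17.51 : 62.77 : 100.00 : 59.75.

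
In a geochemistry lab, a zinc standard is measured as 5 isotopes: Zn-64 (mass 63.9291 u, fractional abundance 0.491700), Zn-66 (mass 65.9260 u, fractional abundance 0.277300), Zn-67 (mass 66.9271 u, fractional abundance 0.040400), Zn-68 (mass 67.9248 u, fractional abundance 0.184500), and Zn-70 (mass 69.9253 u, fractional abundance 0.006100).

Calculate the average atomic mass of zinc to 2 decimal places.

Average mass = Σ (abundance × isotope mass) = 0.491700 × 63.9291 + 0.277300 × 65.9260 + 0.040400 × 66.9271 + 0.184500 × 67.9248 + 0.006100 × 69.9253
= 31.43394 + 18.28128 + 2.70385 + 12.53213 + 0.42654 = 65.37774 u

65.38 u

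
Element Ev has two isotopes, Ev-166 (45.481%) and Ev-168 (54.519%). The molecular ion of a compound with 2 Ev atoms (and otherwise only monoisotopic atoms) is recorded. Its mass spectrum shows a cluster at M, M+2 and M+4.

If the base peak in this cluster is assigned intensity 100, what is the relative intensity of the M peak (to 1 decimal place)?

(0.45481 + 0.54519)^2 gives M 0.2069, M+2 0.4959, M+4 0.2972; the largest is M+2.
P(M+2) = C(2,1) × 0.45481^1 × 0.54519^1 = 2 × 0.45481 × 0.54519 = 0.495916 (base)
P(M) = C(2,0) × 0.45481^2 × 0.54519^0 = 1 × 0.20685214 × 1.0000 = 0.206852
Relative intensity = 0.206852 / 0.495916 × 100 = 41.7

41.7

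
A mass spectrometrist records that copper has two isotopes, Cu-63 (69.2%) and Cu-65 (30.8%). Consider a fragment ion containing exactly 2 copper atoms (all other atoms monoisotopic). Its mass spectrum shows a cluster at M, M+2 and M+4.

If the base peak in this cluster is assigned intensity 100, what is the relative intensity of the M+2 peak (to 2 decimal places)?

89.02

Binomial terms of (0.692 + 0.308)^2: M 0.4789, M+2 0.4263, M+4 0.0949 → M is the base peak.
P(M) = C(2,0) × 0.692^2 × 0.308^0 = 1 × 0.478864 × 1.0000 = 0.478864 (base)
P(M+2) = C(2,1) × 0.692^1 × 0.308^1 = 2 × 0.6920 × 0.3080 = 0.426272
Relative intensity = 0.426272 / 0.478864 × 100 = 89.02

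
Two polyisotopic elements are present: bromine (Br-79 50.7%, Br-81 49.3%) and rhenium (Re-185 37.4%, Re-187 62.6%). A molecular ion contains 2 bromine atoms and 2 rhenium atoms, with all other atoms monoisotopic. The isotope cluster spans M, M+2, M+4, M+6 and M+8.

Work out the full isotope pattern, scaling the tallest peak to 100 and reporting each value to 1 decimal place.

Bromine pattern (n=2): 0.257049 : 0.499902 : 0.243049
Rhenium pattern (n=2): 0.139876 : 0.468248 : 0.391876
Convolve the two distributions (both contribute in 2-u steps):
  M: 0.257049×0.139876 = 0.035955
  M+2: 0.257049×0.468248 + 0.499902×0.139876 = 0.190287
  M+4: 0.257049×0.391876 + 0.499902×0.468248 + 0.243049×0.139876 = 0.368806
  M+6: 0.499902×0.391876 + 0.243049×0.468248 = 0.309707
  M+8: 0.243049×0.391876 = 0.095245
Scale to base peak (0.368806) = 100: 9.7 : 51.6 : 100.0 : 84.0 : 25.8

9.7 : 51.6 : 100.0 : 84.0 : 25.8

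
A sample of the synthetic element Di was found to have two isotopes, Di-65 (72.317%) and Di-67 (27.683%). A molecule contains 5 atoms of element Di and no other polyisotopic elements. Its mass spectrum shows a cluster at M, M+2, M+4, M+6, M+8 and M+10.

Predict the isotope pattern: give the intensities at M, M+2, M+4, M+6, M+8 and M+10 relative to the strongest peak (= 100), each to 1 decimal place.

Each Di atom is independently Di-65 (p = 0.72317) or Di-67 (q = 0.27683); the cluster is the binomial expansion (p + q)^5.
P(M) = 0.72317^5 = 0.197789
P(M+2) = 5 × 0.72317^4 × 0.27683^1 = 0.378569
P(M+4) = 10 × 0.72317^3 × 0.27683^2 = 0.289833
P(M+6) = 10 × 0.72317^2 × 0.27683^3 = 0.110948
P(M+8) = 5 × 0.72317^1 × 0.27683^4 = 0.021236
P(M+10) = 0.27683^5 = 0.001626
The M+2 peak is largest (0.378569); scaling to 100 gives 52.2 : 100.0 : 76.6 : 29.3 : 5.6 : 0.4.

52.2 : 100.0 : 76.6 : 29.3 : 5.6 : 0.4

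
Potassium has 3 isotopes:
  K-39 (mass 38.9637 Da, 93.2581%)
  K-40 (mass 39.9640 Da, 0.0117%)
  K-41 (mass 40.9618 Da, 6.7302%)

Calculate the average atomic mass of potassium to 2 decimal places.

39.10 Da

Ar = Σ fᵢ·mᵢ = 0.932581 × 38.9637 + 0.000117 × 39.9640 + 0.067302 × 40.9618
= 36.33681 + 0.00468 + 2.75681 = 39.09830 Da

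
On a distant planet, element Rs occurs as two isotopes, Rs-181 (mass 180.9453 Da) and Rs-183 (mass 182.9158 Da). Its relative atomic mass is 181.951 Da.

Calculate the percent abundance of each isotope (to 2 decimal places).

Rs-181: 48.96%, Rs-183: 51.04%

With x = fraction of Rs-181 (so Rs-183 is 1 − x):
180.9453·x + 182.9158·(1 − x) = 181.951
(180.9453 − 182.9158)·x = 181.951 − 182.9158
x = -0.9648 / -1.9705 = 0.48962 → 48.96% Rs-181, 51.04% Rs-183.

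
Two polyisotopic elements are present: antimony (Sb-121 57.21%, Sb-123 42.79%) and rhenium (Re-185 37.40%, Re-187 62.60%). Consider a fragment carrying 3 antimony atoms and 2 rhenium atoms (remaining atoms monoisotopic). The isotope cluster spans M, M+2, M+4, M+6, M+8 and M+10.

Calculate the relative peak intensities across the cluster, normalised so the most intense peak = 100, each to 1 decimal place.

8.1 : 45.4 : 97.3 : 100.0 : 49.5 : 9.5

Antimony pattern (n=3): 0.18724742 : 0.42015297 : 0.3142518 : 0.07834781
Rhenium pattern (n=2): 0.139876 : 0.468248 : 0.391876
Convolve the two distributions (both contribute in 2-u steps):
  M: 0.18724742×0.139876 = 0.026191
  M+2: 0.18724742×0.468248 + 0.42015297×0.139876 = 0.146448
  M+4: 0.18724742×0.391876 + 0.42015297×0.468248 + 0.3142518×0.139876 = 0.314070
  M+6: 0.42015297×0.391876 + 0.3142518×0.468248 + 0.07834781×0.139876 = 0.322755
  M+8: 0.3142518×0.391876 + 0.07834781×0.468248 = 0.159834
  M+10: 0.07834781×0.391876 = 0.030703
Scale to base peak (0.322755) = 100: 8.1 : 45.4 : 97.3 : 100.0 : 49.5 : 9.5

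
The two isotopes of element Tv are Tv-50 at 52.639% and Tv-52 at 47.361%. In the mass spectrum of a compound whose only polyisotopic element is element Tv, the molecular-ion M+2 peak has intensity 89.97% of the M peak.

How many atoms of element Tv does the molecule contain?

For n independent Tv atoms, I(M+2)/I(M) = n · (abundance Tv-52) / (abundance Tv-50) = n · 0.47361/0.52639.
n = 0.8997 × 0.52639/0.47361 = 1.00 ≈ 1

1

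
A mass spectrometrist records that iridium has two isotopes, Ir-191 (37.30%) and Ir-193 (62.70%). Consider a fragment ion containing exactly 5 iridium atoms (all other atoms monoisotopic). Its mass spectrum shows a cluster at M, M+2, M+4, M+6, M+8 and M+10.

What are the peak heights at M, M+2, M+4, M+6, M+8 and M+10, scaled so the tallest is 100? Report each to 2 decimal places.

Expanding (0.3730 + 0.6270)^5:
P(M) = 0.3730^5 = 0.007220
P(M+2) = 5 × 0.3730^4 × 0.6270^1 = 0.060684
P(M+4) = 10 × 0.3730^3 × 0.6270^2 = 0.204015
P(M+6) = 10 × 0.3730^2 × 0.6270^3 = 0.342942
P(M+8) = 5 × 0.3730^1 × 0.6270^4 = 0.288237
P(M+10) = 0.6270^5 = 0.096903
The M+6 peak is largest (0.342942); scaling to 100 gives 2.11 : 17.70 : 59.49 : 100.00 : 84.05 : 28.26.

2.11 : 17.70 : 59.49 : 100.00 : 84.05 : 28.26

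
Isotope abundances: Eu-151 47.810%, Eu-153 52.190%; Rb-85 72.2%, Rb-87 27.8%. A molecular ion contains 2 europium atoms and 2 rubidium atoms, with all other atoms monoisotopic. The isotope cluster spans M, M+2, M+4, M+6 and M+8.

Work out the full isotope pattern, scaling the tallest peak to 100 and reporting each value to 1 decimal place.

33.1 : 97.8 : 100.0 : 41.1 : 5.8

Europium pattern (n=2): 0.22857961 : 0.49904078 : 0.27237961
Rubidium pattern (n=2): 0.521284 : 0.401432 : 0.077284
Convolve the two distributions (both contribute in 2-u steps):
  M: 0.22857961×0.521284 = 0.119155
  M+2: 0.22857961×0.401432 + 0.49904078×0.521284 = 0.351901
  M+4: 0.22857961×0.077284 + 0.49904078×0.401432 + 0.27237961×0.521284 = 0.359984
  M+6: 0.49904078×0.077284 + 0.27237961×0.401432 = 0.147910
  M+8: 0.27237961×0.077284 = 0.021051
Scale to base peak (0.359984) = 100: 33.1 : 97.8 : 100.0 : 41.1 : 5.8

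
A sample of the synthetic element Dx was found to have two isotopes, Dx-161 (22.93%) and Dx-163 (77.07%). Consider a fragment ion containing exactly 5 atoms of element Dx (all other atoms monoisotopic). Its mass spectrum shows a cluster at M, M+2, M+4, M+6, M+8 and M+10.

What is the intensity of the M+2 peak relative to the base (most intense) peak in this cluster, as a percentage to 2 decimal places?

Term probabilities: M 0.0006, M+2 0.0107, M+4 0.0716, M+6 0.2407, M+8 0.4045, M+10 0.2719. Base peak = M+8.
P(M+8) = C(5,4) × 0.2293^1 × 0.7707^4 = 5 × 0.2293 × 0.35281045 = 0.404497 (base)
P(M+2) = C(5,1) × 0.2293^4 × 0.7707^1 = 5 × 0.0027645 × 0.7707 = 0.010653
Relative intensity = 0.010653 / 0.404497 × 100 = 2.63

2.63%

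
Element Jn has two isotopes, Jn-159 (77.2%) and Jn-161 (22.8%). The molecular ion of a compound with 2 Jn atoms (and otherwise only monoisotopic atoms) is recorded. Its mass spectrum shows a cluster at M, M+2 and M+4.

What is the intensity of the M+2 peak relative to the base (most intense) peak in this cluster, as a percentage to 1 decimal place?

59.1%

(0.772 + 0.228)^2 gives M 0.5960, M+2 0.3520, M+4 0.0520; the largest is M.
P(M) = C(2,0) × 0.772^2 × 0.228^0 = 1 × 0.595984 × 1.0000 = 0.595984 (base)
P(M+2) = C(2,1) × 0.772^1 × 0.228^1 = 2 × 0.7720 × 0.2280 = 0.352032
Relative intensity = 0.352032 / 0.595984 × 100 = 59.1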